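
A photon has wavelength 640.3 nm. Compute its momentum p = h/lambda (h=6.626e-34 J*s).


p = h / lambda
= 6.626e-34 / (640.3e-9)
= 6.626e-34 / 6.4030e-07
= 1.0348e-27 kg*m/s

1.0348e-27


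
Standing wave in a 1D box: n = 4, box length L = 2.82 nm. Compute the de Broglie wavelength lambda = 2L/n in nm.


lambda = 2L / n
= 2 * 2.82 / 4
= 5.64 / 4
= 1.41 nm

1.41


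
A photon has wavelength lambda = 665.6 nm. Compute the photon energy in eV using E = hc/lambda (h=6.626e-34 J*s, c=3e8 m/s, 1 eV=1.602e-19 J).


E = hc / lambda
= (6.626e-34)(3e8) / (665.6e-9)
= 1.9878e-25 / 6.6560e-07
= 2.9865e-19 J
Converting to eV: 2.9865e-19 / 1.602e-19
= 1.8642 eV

1.8642


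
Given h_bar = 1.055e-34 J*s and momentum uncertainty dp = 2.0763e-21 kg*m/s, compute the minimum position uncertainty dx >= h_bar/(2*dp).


dx = h_bar / (2 * dp)
= 1.055e-34 / (2 * 2.0763e-21)
= 1.055e-34 / 4.1526e-21
= 2.5406e-14 m

2.5406e-14


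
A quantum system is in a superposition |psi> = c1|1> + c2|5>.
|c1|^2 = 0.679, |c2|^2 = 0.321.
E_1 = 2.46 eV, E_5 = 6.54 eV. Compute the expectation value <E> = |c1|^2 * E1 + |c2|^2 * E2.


<E> = |c1|^2 * E1 + |c2|^2 * E2
= 0.679 * 2.46 + 0.321 * 6.54
= 1.6703 + 2.0993
= 3.7697 eV

3.7697


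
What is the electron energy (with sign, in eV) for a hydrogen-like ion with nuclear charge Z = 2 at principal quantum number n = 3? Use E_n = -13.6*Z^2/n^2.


E_n = -13.6 * Z^2 / n^2
= -13.6 * 2^2 / 3^2
= -13.6 * 4 / 9
= -6.0444 eV

-6.0444


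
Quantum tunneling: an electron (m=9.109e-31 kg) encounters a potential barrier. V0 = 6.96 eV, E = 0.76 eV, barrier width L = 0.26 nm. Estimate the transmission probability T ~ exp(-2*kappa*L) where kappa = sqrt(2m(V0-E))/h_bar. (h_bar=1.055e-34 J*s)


V0 - E = 6.2 eV = 9.9324e-19 J
kappa = sqrt(2 * m * (V0-E)) / h_bar
= sqrt(2 * 9.109e-31 * 9.9324e-19) / 1.055e-34
= 1.2750e+10 /m
2*kappa*L = 2 * 1.2750e+10 * 0.26e-9
= 6.6302
T = exp(-6.6302) = 1.319865e-03

1.319865e-03


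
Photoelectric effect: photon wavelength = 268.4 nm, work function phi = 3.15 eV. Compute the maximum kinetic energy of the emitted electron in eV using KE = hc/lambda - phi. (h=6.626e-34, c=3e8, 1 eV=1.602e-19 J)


E_photon = hc / lambda
= (6.626e-34)(3e8) / (268.4e-9)
= 7.4061e-19 J
= 4.623 eV
KE = E_photon - phi
= 4.623 - 3.15
= 1.473 eV

1.473


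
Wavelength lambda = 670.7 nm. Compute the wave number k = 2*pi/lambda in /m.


k = 2 * pi / lambda
= 6.2832 / (670.7e-9)
= 6.2832 / 6.7070e-07
= 9.3681e+06 /m

9.3681e+06


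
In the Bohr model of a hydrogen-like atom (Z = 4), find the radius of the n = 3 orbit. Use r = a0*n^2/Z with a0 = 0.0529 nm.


r = a0 * n^2 / Z
= 0.0529 * 3^2 / 4
= 0.0529 * 9 / 4
= 0.119 nm

0.119


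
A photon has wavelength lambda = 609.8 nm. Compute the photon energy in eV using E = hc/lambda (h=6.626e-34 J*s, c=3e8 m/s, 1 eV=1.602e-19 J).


E = hc / lambda
= (6.626e-34)(3e8) / (609.8e-9)
= 1.9878e-25 / 6.0980e-07
= 3.2598e-19 J
Converting to eV: 3.2598e-19 / 1.602e-19
= 2.0348 eV

2.0348


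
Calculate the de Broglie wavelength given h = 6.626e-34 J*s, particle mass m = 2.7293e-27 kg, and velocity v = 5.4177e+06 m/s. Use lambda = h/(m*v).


lambda = h / (m * v)
= 6.626e-34 / (2.7293e-27 * 5.4177e+06)
= 6.626e-34 / 1.4787e-20
= 4.4811e-14 m

4.4811e-14


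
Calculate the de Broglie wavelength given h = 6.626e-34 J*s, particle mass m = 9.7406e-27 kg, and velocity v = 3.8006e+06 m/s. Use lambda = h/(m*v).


lambda = h / (m * v)
= 6.626e-34 / (9.7406e-27 * 3.8006e+06)
= 6.626e-34 / 3.7020e-20
= 1.7898e-14 m

1.7898e-14


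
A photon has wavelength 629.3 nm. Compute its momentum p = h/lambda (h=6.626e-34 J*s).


p = h / lambda
= 6.626e-34 / (629.3e-9)
= 6.626e-34 / 6.2930e-07
= 1.0529e-27 kg*m/s

1.0529e-27


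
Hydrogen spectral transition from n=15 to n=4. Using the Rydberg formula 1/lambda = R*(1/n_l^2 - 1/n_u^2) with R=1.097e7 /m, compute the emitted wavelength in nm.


1/lambda = R * (1/n_l^2 - 1/n_u^2)
= 1.097e7 * (1/4^2 - 1/15^2)
= 1.097e7 * (0.0625 - 0.004444)
= 1.097e7 * 0.058056
= 6.3687e+05 /m
lambda = 1 / 6.3687e+05 = 1570.1805 nm

1570.1805


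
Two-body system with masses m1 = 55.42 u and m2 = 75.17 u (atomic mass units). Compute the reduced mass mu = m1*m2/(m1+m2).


mu = m1 * m2 / (m1 + m2)
= 55.42 * 75.17 / (55.42 + 75.17)
= 4165.9214 / 130.59
= 31.9008 u

31.9008


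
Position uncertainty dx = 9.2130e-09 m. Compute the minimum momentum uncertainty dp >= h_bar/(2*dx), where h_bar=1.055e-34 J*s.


dp = h_bar / (2 * dx)
= 1.055e-34 / (2 * 9.2130e-09)
= 1.055e-34 / 1.8426e-08
= 5.7256e-27 kg*m/s

5.7256e-27


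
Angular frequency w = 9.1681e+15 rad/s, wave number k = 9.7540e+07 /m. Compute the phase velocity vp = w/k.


vp = w / k
= 9.1681e+15 / 9.7540e+07
= 9.3993e+07 m/s

9.3993e+07


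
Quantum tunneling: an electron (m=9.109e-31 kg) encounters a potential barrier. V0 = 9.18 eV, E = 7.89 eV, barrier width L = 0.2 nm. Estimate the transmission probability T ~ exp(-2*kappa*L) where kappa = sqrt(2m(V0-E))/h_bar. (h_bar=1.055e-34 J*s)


V0 - E = 1.29 eV = 2.0666e-19 J
kappa = sqrt(2 * m * (V0-E)) / h_bar
= sqrt(2 * 9.109e-31 * 2.0666e-19) / 1.055e-34
= 5.8160e+09 /m
2*kappa*L = 2 * 5.8160e+09 * 0.2e-9
= 2.3264
T = exp(-2.3264) = 9.764685e-02

9.764685e-02


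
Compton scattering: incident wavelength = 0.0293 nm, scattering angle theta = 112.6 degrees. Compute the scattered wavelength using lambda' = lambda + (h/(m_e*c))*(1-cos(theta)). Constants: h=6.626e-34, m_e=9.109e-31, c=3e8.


Compton wavelength: h/(m_e*c) = 2.4247e-12 m
d_lambda = 2.4247e-12 * (1 - cos(112.6 deg))
= 2.4247e-12 * 1.384295
= 3.3565e-12 m = 0.003357 nm
lambda' = 0.0293 + 0.003357
= 0.032657 nm

0.032657


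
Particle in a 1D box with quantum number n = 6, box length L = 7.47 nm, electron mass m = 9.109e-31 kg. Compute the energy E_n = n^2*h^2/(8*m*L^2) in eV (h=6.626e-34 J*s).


E = n^2 * h^2 / (8 * m * L^2)
= 6^2 * (6.626e-34)^2 / (8 * 9.109e-31 * (7.47e-9)^2)
= 36 * 4.3904e-67 / (8 * 9.109e-31 * 5.5801e-17)
= 3.8869e-20 J
= 0.2426 eV

0.2426


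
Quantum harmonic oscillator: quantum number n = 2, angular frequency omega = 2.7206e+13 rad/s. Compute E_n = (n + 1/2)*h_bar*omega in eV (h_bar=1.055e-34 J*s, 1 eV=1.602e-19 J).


E = (n + 1/2) * h_bar * omega
= (2 + 0.5) * 1.055e-34 * 2.7206e+13
= 2.5 * 2.8702e-21
= 7.1756e-21 J
= 0.0448 eV

0.0448


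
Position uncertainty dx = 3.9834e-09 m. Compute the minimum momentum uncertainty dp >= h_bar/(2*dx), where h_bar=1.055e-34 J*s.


dp = h_bar / (2 * dx)
= 1.055e-34 / (2 * 3.9834e-09)
= 1.055e-34 / 7.9668e-09
= 1.3242e-26 kg*m/s

1.3242e-26


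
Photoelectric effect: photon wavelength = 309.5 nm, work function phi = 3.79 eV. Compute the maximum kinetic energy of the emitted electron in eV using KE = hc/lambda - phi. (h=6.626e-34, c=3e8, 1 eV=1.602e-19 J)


E_photon = hc / lambda
= (6.626e-34)(3e8) / (309.5e-9)
= 6.4226e-19 J
= 4.0091 eV
KE = E_photon - phi
= 4.0091 - 3.79
= 0.2191 eV

0.2191


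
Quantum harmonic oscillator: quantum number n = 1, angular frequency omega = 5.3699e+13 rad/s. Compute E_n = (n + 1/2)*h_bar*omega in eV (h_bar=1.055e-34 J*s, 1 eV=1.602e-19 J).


E = (n + 1/2) * h_bar * omega
= (1 + 0.5) * 1.055e-34 * 5.3699e+13
= 1.5 * 5.6652e-21
= 8.4979e-21 J
= 0.053 eV

0.053


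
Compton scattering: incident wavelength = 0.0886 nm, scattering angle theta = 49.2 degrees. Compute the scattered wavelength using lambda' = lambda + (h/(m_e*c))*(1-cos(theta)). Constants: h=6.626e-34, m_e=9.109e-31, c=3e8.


Compton wavelength: h/(m_e*c) = 2.4247e-12 m
d_lambda = 2.4247e-12 * (1 - cos(49.2 deg))
= 2.4247e-12 * 0.346579
= 8.4035e-13 m = 0.00084 nm
lambda' = 0.0886 + 0.00084
= 0.08944 nm

0.08944


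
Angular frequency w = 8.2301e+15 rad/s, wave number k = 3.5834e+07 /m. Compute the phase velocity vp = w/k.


vp = w / k
= 8.2301e+15 / 3.5834e+07
= 2.2967e+08 m/s

2.2967e+08


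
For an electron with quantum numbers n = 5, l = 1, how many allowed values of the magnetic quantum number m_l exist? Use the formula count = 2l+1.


m_l ranges from -l to +l in integer steps
So m_l goes from -1 to +1
Count = 2l + 1 = 2*1 + 1
= 3

3


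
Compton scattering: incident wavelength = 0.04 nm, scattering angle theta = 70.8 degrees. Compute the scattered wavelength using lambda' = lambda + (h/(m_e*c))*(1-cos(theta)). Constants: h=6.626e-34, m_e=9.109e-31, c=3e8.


Compton wavelength: h/(m_e*c) = 2.4247e-12 m
d_lambda = 2.4247e-12 * (1 - cos(70.8 deg))
= 2.4247e-12 * 0.671133
= 1.6273e-12 m = 0.001627 nm
lambda' = 0.04 + 0.001627
= 0.041627 nm

0.041627


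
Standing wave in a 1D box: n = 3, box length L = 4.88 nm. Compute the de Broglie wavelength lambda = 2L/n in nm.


lambda = 2L / n
= 2 * 4.88 / 3
= 9.76 / 3
= 3.2533 nm

3.2533


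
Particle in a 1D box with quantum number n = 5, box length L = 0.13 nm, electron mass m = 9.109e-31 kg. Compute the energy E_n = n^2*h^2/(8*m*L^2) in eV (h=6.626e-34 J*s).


E = n^2 * h^2 / (8 * m * L^2)
= 5^2 * (6.626e-34)^2 / (8 * 9.109e-31 * (0.13e-9)^2)
= 25 * 4.3904e-67 / (8 * 9.109e-31 * 1.6900e-20)
= 8.9124e-17 J
= 556.3306 eV

556.3306


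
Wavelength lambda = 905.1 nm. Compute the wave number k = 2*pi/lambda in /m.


k = 2 * pi / lambda
= 6.2832 / (905.1e-9)
= 6.2832 / 9.0510e-07
= 6.9420e+06 /m

6.9420e+06


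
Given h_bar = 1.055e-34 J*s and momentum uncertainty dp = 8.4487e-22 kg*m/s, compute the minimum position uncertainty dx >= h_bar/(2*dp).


dx = h_bar / (2 * dp)
= 1.055e-34 / (2 * 8.4487e-22)
= 1.055e-34 / 1.6897e-21
= 6.2436e-14 m

6.2436e-14


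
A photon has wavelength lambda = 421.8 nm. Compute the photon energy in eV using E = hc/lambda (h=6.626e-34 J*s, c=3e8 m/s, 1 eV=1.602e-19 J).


E = hc / lambda
= (6.626e-34)(3e8) / (421.8e-9)
= 1.9878e-25 / 4.2180e-07
= 4.7127e-19 J
Converting to eV: 4.7127e-19 / 1.602e-19
= 2.9417 eV

2.9417


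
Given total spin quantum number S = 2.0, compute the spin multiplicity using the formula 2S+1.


Spin multiplicity = 2S + 1
= 2 * 2.0 + 1
= 4.0 + 1
= 5

5


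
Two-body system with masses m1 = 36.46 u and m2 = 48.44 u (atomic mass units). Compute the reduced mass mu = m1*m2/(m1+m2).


mu = m1 * m2 / (m1 + m2)
= 36.46 * 48.44 / (36.46 + 48.44)
= 1766.1224 / 84.9
= 20.8024 u

20.8024


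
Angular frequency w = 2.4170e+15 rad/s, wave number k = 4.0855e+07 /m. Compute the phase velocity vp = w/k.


vp = w / k
= 2.4170e+15 / 4.0855e+07
= 5.9160e+07 m/s

5.9160e+07


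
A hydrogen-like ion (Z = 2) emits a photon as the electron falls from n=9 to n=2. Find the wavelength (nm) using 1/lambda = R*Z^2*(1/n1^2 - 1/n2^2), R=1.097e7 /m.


1/lambda = R * Z^2 * (1/n1^2 - 1/n2^2)
= 1.097e7 * 2^2 * (1/2^2 - 1/9^2)
= 1.097e7 * 4 * (0.25 - 0.012346)
= 1.0428e+07 /m
lambda = 1 / 1.0428e+07
= 95.8932 nm

95.8932


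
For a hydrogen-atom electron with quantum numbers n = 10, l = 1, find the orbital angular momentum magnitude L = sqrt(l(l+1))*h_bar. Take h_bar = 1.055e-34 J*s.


L = sqrt(l*(l+1)) * h_bar
= sqrt(1 * 2) * 1.055e-34
= sqrt(2) * 1.055e-34
= 1.4142 * 1.055e-34
= 1.4920e-34 J*s

1.4920e-34


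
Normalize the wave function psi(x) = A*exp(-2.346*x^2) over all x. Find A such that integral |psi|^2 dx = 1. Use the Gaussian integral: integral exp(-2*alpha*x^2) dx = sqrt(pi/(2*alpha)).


integral |psi|^2 dx = A^2 * sqrt(pi/(2*alpha)) = 1
A^2 = sqrt(2*alpha/pi)
= sqrt(2 * 2.346 / pi)
= 1.222092
A = sqrt(1.222092)
= 1.1055

1.1055


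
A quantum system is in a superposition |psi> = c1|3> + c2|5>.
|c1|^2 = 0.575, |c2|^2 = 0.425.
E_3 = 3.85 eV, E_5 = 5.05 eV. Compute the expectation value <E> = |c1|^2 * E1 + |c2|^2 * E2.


<E> = |c1|^2 * E1 + |c2|^2 * E2
= 0.575 * 3.85 + 0.425 * 5.05
= 2.2137 + 2.1462
= 4.36 eV

4.36


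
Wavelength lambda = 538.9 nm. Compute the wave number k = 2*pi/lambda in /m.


k = 2 * pi / lambda
= 6.2832 / (538.9e-9)
= 6.2832 / 5.3890e-07
= 1.1659e+07 /m

1.1659e+07


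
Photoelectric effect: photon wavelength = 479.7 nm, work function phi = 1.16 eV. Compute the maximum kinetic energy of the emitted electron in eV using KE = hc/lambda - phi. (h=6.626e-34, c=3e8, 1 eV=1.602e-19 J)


E_photon = hc / lambda
= (6.626e-34)(3e8) / (479.7e-9)
= 4.1438e-19 J
= 2.5867 eV
KE = E_photon - phi
= 2.5867 - 1.16
= 1.4267 eV

1.4267


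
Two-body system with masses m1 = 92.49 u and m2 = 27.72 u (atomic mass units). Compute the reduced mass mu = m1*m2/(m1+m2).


mu = m1 * m2 / (m1 + m2)
= 92.49 * 27.72 / (92.49 + 27.72)
= 2563.8228 / 120.21
= 21.3279 u

21.3279


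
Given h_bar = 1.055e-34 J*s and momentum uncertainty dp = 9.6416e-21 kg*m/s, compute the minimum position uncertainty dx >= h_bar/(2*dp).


dx = h_bar / (2 * dp)
= 1.055e-34 / (2 * 9.6416e-21)
= 1.055e-34 / 1.9283e-20
= 5.4711e-15 m

5.4711e-15


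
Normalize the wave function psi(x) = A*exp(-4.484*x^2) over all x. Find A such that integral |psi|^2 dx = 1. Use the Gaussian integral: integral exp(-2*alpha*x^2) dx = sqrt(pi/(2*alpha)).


integral |psi|^2 dx = A^2 * sqrt(pi/(2*alpha)) = 1
A^2 = sqrt(2*alpha/pi)
= sqrt(2 * 4.484 / pi)
= 1.689557
A = sqrt(1.689557)
= 1.2998

1.2998


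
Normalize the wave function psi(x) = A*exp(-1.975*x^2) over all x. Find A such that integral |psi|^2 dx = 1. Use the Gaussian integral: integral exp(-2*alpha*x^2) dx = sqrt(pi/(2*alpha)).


integral |psi|^2 dx = A^2 * sqrt(pi/(2*alpha)) = 1
A^2 = sqrt(2*alpha/pi)
= sqrt(2 * 1.975 / pi)
= 1.121305
A = sqrt(1.121305)
= 1.0589

1.0589


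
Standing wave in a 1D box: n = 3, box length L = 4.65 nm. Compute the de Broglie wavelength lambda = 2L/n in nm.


lambda = 2L / n
= 2 * 4.65 / 3
= 9.3 / 3
= 3.1 nm

3.1


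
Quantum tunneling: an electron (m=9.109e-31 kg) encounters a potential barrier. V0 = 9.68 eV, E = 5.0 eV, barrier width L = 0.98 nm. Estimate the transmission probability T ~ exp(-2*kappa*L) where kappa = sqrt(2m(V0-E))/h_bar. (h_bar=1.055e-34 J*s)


V0 - E = 4.68 eV = 7.4974e-19 J
kappa = sqrt(2 * m * (V0-E)) / h_bar
= sqrt(2 * 9.109e-31 * 7.4974e-19) / 1.055e-34
= 1.1078e+10 /m
2*kappa*L = 2 * 1.1078e+10 * 0.98e-9
= 21.7124
T = exp(-21.7124) = 3.718928e-10

3.718928e-10


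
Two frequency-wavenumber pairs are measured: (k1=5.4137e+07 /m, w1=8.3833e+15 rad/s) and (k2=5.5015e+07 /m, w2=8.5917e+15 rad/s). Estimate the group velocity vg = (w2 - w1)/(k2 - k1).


vg = (w2 - w1) / (k2 - k1)
= (8.5917e+15 - 8.3833e+15) / (5.5015e+07 - 5.4137e+07)
= 2.0840e+14 / 8.7800e+05
= 2.3736e+08 m/s

2.3736e+08


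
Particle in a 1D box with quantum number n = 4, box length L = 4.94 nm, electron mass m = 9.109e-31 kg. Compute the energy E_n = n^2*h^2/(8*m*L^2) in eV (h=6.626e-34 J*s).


E = n^2 * h^2 / (8 * m * L^2)
= 4^2 * (6.626e-34)^2 / (8 * 9.109e-31 * (4.94e-9)^2)
= 16 * 4.3904e-67 / (8 * 9.109e-31 * 2.4404e-17)
= 3.9501e-20 J
= 0.2466 eV

0.2466


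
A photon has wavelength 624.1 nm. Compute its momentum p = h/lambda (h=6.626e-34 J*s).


p = h / lambda
= 6.626e-34 / (624.1e-9)
= 6.626e-34 / 6.2410e-07
= 1.0617e-27 kg*m/s

1.0617e-27


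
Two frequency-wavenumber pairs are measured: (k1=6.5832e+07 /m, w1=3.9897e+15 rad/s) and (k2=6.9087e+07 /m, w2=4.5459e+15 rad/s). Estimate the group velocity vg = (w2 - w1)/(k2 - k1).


vg = (w2 - w1) / (k2 - k1)
= (4.5459e+15 - 3.9897e+15) / (6.9087e+07 - 6.5832e+07)
= 5.5620e+14 / 3.2550e+06
= 1.7088e+08 m/s

1.7088e+08


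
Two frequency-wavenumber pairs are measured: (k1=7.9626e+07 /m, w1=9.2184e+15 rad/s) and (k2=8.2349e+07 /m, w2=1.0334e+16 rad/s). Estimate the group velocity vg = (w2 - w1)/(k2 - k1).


vg = (w2 - w1) / (k2 - k1)
= (1.0334e+16 - 9.2184e+15) / (8.2349e+07 - 7.9626e+07)
= 1.1156e+15 / 2.7230e+06
= 4.0970e+08 m/s

4.0970e+08


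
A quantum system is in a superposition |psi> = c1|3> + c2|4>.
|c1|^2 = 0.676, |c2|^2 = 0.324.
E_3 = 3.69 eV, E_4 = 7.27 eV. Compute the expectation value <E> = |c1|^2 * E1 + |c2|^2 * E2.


<E> = |c1|^2 * E1 + |c2|^2 * E2
= 0.676 * 3.69 + 0.324 * 7.27
= 2.4944 + 2.3555
= 4.8499 eV

4.8499


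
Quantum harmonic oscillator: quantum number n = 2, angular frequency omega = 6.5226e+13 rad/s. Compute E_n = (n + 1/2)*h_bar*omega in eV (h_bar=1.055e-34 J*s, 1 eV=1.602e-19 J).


E = (n + 1/2) * h_bar * omega
= (2 + 0.5) * 1.055e-34 * 6.5226e+13
= 2.5 * 6.8813e-21
= 1.7203e-20 J
= 0.1074 eV

0.1074


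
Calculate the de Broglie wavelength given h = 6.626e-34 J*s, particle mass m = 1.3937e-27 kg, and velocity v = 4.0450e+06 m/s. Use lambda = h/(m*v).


lambda = h / (m * v)
= 6.626e-34 / (1.3937e-27 * 4.0450e+06)
= 6.626e-34 / 5.6375e-21
= 1.1753e-13 m

1.1753e-13


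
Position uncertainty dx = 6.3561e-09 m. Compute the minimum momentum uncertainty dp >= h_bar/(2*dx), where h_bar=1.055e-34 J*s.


dp = h_bar / (2 * dx)
= 1.055e-34 / (2 * 6.3561e-09)
= 1.055e-34 / 1.2712e-08
= 8.2991e-27 kg*m/s

8.2991e-27


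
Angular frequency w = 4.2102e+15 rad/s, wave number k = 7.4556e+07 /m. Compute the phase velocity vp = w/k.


vp = w / k
= 4.2102e+15 / 7.4556e+07
= 5.6470e+07 m/s

5.6470e+07


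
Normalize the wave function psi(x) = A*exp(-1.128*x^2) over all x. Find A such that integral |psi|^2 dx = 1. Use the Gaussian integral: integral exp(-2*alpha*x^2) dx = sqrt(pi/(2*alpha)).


integral |psi|^2 dx = A^2 * sqrt(pi/(2*alpha)) = 1
A^2 = sqrt(2*alpha/pi)
= sqrt(2 * 1.128 / pi)
= 0.847412
A = sqrt(0.847412)
= 0.9205

0.9205


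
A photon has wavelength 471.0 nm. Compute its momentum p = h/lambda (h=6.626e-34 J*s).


p = h / lambda
= 6.626e-34 / (471.0e-9)
= 6.626e-34 / 4.7100e-07
= 1.4068e-27 kg*m/s

1.4068e-27


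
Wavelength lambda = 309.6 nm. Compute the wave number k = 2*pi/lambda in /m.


k = 2 * pi / lambda
= 6.2832 / (309.6e-9)
= 6.2832 / 3.0960e-07
= 2.0295e+07 /m

2.0295e+07


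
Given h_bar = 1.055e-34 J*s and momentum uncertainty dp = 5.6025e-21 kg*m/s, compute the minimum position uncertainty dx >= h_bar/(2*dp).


dx = h_bar / (2 * dp)
= 1.055e-34 / (2 * 5.6025e-21)
= 1.055e-34 / 1.1205e-20
= 9.4154e-15 m

9.4154e-15


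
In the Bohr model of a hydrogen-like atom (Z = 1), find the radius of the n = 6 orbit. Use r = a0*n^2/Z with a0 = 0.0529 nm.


r = a0 * n^2 / Z
= 0.0529 * 6^2 / 1
= 0.0529 * 36 / 1
= 1.9044 nm

1.9044


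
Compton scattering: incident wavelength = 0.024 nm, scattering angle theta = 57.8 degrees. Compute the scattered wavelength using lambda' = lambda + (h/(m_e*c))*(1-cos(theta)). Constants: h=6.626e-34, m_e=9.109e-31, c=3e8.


Compton wavelength: h/(m_e*c) = 2.4247e-12 m
d_lambda = 2.4247e-12 * (1 - cos(57.8 deg))
= 2.4247e-12 * 0.467124
= 1.1326e-12 m = 0.001133 nm
lambda' = 0.024 + 0.001133
= 0.025133 nm

0.025133


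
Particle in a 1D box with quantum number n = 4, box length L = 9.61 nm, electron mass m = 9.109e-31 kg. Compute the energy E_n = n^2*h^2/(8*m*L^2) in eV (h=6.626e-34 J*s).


E = n^2 * h^2 / (8 * m * L^2)
= 4^2 * (6.626e-34)^2 / (8 * 9.109e-31 * (9.61e-9)^2)
= 16 * 4.3904e-67 / (8 * 9.109e-31 * 9.2352e-17)
= 1.0438e-20 J
= 0.0652 eV

0.0652


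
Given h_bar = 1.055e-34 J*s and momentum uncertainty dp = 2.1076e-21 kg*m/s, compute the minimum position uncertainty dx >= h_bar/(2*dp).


dx = h_bar / (2 * dp)
= 1.055e-34 / (2 * 2.1076e-21)
= 1.055e-34 / 4.2152e-21
= 2.5028e-14 m

2.5028e-14


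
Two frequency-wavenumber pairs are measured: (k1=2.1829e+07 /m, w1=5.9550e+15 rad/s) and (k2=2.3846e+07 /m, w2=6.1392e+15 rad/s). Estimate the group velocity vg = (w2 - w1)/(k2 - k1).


vg = (w2 - w1) / (k2 - k1)
= (6.1392e+15 - 5.9550e+15) / (2.3846e+07 - 2.1829e+07)
= 1.8420e+14 / 2.0170e+06
= 9.1324e+07 m/s

9.1324e+07


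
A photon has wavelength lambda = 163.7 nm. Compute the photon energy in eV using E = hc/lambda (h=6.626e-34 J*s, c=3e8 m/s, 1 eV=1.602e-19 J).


E = hc / lambda
= (6.626e-34)(3e8) / (163.7e-9)
= 1.9878e-25 / 1.6370e-07
= 1.2143e-18 J
Converting to eV: 1.2143e-18 / 1.602e-19
= 7.5799 eV

7.5799


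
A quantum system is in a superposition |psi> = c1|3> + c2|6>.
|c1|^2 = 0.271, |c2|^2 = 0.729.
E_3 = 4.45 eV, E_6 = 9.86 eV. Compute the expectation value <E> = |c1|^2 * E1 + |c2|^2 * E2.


<E> = |c1|^2 * E1 + |c2|^2 * E2
= 0.271 * 4.45 + 0.729 * 9.86
= 1.206 + 7.1879
= 8.3939 eV

8.3939


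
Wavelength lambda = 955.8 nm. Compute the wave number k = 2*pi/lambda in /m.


k = 2 * pi / lambda
= 6.2832 / (955.8e-9)
= 6.2832 / 9.5580e-07
= 6.5737e+06 /m

6.5737e+06


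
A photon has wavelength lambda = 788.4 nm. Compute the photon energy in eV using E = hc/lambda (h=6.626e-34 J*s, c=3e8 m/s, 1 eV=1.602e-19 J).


E = hc / lambda
= (6.626e-34)(3e8) / (788.4e-9)
= 1.9878e-25 / 7.8840e-07
= 2.5213e-19 J
Converting to eV: 2.5213e-19 / 1.602e-19
= 1.5739 eV

1.5739


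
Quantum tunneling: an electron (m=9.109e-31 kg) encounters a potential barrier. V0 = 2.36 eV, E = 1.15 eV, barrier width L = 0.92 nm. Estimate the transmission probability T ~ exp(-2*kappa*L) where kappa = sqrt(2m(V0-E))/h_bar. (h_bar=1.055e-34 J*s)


V0 - E = 1.21 eV = 1.9384e-19 J
kappa = sqrt(2 * m * (V0-E)) / h_bar
= sqrt(2 * 9.109e-31 * 1.9384e-19) / 1.055e-34
= 5.6328e+09 /m
2*kappa*L = 2 * 5.6328e+09 * 0.92e-9
= 10.3643
T = exp(-10.3643) = 3.153879e-05

3.153879e-05


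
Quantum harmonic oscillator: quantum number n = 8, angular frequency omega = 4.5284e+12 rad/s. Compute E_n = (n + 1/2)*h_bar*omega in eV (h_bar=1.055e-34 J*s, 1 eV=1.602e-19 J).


E = (n + 1/2) * h_bar * omega
= (8 + 0.5) * 1.055e-34 * 4.5284e+12
= 8.5 * 4.7775e-22
= 4.0608e-21 J
= 0.0253 eV

0.0253


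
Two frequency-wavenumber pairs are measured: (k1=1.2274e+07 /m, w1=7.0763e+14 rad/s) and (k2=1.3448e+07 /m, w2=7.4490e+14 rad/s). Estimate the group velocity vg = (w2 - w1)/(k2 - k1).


vg = (w2 - w1) / (k2 - k1)
= (7.4490e+14 - 7.0763e+14) / (1.3448e+07 - 1.2274e+07)
= 3.7270e+13 / 1.1740e+06
= 3.1746e+07 m/s

3.1746e+07


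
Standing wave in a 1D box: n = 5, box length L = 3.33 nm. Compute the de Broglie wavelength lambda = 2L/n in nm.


lambda = 2L / n
= 2 * 3.33 / 5
= 6.66 / 5
= 1.332 nm

1.332


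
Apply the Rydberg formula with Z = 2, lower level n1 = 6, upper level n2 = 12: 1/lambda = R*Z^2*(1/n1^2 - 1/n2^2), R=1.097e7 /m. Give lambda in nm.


1/lambda = R * Z^2 * (1/n1^2 - 1/n2^2)
= 1.097e7 * 2^2 * (1/6^2 - 1/12^2)
= 1.097e7 * 4 * (0.027778 - 0.006944)
= 9.1417e+05 /m
lambda = 1 / 9.1417e+05
= 1093.8924 nm

1093.8924


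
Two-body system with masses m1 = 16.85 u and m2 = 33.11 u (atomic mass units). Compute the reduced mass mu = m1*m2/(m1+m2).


mu = m1 * m2 / (m1 + m2)
= 16.85 * 33.11 / (16.85 + 33.11)
= 557.9035 / 49.96
= 11.167 u

11.167


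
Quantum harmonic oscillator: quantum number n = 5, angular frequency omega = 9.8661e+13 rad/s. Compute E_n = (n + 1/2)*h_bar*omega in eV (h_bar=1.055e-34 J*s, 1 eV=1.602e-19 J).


E = (n + 1/2) * h_bar * omega
= (5 + 0.5) * 1.055e-34 * 9.8661e+13
= 5.5 * 1.0409e-20
= 5.7248e-20 J
= 0.3574 eV

0.3574


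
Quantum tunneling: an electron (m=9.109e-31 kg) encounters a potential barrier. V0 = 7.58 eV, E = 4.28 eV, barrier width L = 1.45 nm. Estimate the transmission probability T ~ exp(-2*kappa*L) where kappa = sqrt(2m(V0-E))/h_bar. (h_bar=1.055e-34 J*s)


V0 - E = 3.3 eV = 5.2866e-19 J
kappa = sqrt(2 * m * (V0-E)) / h_bar
= sqrt(2 * 9.109e-31 * 5.2866e-19) / 1.055e-34
= 9.3022e+09 /m
2*kappa*L = 2 * 9.3022e+09 * 1.45e-9
= 26.9764
T = exp(-26.9764) = 1.924399e-12

1.924399e-12


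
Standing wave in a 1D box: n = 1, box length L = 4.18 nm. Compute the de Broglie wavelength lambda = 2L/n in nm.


lambda = 2L / n
= 2 * 4.18 / 1
= 8.36 / 1
= 8.36 nm

8.36


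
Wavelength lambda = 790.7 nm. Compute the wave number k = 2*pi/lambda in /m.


k = 2 * pi / lambda
= 6.2832 / (790.7e-9)
= 6.2832 / 7.9070e-07
= 7.9464e+06 /m

7.9464e+06


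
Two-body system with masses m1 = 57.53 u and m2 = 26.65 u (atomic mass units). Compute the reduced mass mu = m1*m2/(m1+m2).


mu = m1 * m2 / (m1 + m2)
= 57.53 * 26.65 / (57.53 + 26.65)
= 1533.1745 / 84.18
= 18.213 u

18.213


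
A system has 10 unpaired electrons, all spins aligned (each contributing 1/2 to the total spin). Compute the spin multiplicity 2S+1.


Total spin S = N * (1/2) = 10 * 0.5 = 5.0
Spin multiplicity = 2S + 1
= 2 * 5.0 + 1
= 11

11


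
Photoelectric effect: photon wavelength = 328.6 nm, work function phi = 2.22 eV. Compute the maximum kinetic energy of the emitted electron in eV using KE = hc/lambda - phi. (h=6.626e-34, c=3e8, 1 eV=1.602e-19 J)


E_photon = hc / lambda
= (6.626e-34)(3e8) / (328.6e-9)
= 6.0493e-19 J
= 3.7761 eV
KE = E_photon - phi
= 3.7761 - 2.22
= 1.5561 eV

1.5561


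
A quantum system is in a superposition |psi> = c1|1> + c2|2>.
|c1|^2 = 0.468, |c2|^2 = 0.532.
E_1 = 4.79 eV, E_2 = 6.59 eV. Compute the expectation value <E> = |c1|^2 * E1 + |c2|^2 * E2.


<E> = |c1|^2 * E1 + |c2|^2 * E2
= 0.468 * 4.79 + 0.532 * 6.59
= 2.2417 + 3.5059
= 5.7476 eV

5.7476


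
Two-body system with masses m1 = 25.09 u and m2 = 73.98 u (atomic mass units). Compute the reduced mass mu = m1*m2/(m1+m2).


mu = m1 * m2 / (m1 + m2)
= 25.09 * 73.98 / (25.09 + 73.98)
= 1856.1582 / 99.07
= 18.7358 u

18.7358


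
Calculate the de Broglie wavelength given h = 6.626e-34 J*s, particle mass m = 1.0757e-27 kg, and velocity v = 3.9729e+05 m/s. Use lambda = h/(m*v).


lambda = h / (m * v)
= 6.626e-34 / (1.0757e-27 * 3.9729e+05)
= 6.626e-34 / 4.2736e-22
= 1.5504e-12 m

1.5504e-12


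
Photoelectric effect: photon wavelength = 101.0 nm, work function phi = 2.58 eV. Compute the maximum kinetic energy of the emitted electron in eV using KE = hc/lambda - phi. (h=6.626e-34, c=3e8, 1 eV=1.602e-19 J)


E_photon = hc / lambda
= (6.626e-34)(3e8) / (101.0e-9)
= 1.9681e-18 J
= 12.2854 eV
KE = E_photon - phi
= 12.2854 - 2.58
= 9.7054 eV

9.7054


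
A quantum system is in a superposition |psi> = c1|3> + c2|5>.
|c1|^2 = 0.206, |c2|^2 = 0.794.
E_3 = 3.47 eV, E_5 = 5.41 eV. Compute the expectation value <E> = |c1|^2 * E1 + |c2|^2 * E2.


<E> = |c1|^2 * E1 + |c2|^2 * E2
= 0.206 * 3.47 + 0.794 * 5.41
= 0.7148 + 4.2955
= 5.0104 eV

5.0104


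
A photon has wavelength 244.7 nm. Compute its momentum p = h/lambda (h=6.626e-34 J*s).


p = h / lambda
= 6.626e-34 / (244.7e-9)
= 6.626e-34 / 2.4470e-07
= 2.7078e-27 kg*m/s

2.7078e-27


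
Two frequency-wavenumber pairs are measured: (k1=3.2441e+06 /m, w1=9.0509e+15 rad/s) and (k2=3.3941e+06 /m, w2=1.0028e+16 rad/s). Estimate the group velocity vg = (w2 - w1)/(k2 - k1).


vg = (w2 - w1) / (k2 - k1)
= (1.0028e+16 - 9.0509e+15) / (3.3941e+06 - 3.2441e+06)
= 9.7710e+14 / 1.5000e+05
= 6.5140e+09 m/s

6.5140e+09


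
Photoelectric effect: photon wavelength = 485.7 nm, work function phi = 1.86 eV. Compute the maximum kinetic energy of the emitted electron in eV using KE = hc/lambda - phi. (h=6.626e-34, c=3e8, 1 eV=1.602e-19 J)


E_photon = hc / lambda
= (6.626e-34)(3e8) / (485.7e-9)
= 4.0926e-19 J
= 2.5547 eV
KE = E_photon - phi
= 2.5547 - 1.86
= 0.6947 eV

0.6947


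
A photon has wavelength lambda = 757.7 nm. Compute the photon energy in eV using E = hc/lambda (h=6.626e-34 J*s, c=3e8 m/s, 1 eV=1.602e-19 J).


E = hc / lambda
= (6.626e-34)(3e8) / (757.7e-9)
= 1.9878e-25 / 7.5770e-07
= 2.6235e-19 J
Converting to eV: 2.6235e-19 / 1.602e-19
= 1.6376 eV

1.6376


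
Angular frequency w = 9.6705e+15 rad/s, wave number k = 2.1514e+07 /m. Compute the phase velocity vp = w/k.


vp = w / k
= 9.6705e+15 / 2.1514e+07
= 4.4950e+08 m/s

4.4950e+08


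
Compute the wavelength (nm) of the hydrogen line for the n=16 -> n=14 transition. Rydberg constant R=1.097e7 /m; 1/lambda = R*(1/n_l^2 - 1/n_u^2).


1/lambda = R * (1/n_l^2 - 1/n_u^2)
= 1.097e7 * (1/14^2 - 1/16^2)
= 1.097e7 * (0.005102 - 0.003906)
= 1.097e7 * 0.001196
= 1.3118e+04 /m
lambda = 1 / 1.3118e+04 = 76232.1483 nm

76232.1483


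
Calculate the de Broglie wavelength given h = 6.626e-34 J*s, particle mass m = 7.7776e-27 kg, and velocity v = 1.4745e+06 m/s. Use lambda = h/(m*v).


lambda = h / (m * v)
= 6.626e-34 / (7.7776e-27 * 1.4745e+06)
= 6.626e-34 / 1.1468e-20
= 5.7778e-14 m

5.7778e-14


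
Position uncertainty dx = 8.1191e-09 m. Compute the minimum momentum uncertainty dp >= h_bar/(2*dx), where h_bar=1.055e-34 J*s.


dp = h_bar / (2 * dx)
= 1.055e-34 / (2 * 8.1191e-09)
= 1.055e-34 / 1.6238e-08
= 6.4970e-27 kg*m/s

6.4970e-27


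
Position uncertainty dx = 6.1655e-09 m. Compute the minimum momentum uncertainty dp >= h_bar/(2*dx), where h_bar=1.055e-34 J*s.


dp = h_bar / (2 * dx)
= 1.055e-34 / (2 * 6.1655e-09)
= 1.055e-34 / 1.2331e-08
= 8.5557e-27 kg*m/s

8.5557e-27


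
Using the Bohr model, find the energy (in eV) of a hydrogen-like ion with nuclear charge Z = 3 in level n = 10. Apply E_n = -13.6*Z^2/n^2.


E_n = -13.6 * Z^2 / n^2
= -13.6 * 3^2 / 10^2
= -13.6 * 9 / 100
= -1.224 eV

-1.224


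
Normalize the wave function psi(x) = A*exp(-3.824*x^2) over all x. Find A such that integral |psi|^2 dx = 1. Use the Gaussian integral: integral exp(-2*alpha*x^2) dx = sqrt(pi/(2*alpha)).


integral |psi|^2 dx = A^2 * sqrt(pi/(2*alpha)) = 1
A^2 = sqrt(2*alpha/pi)
= sqrt(2 * 3.824 / pi)
= 1.560267
A = sqrt(1.560267)
= 1.2491

1.2491


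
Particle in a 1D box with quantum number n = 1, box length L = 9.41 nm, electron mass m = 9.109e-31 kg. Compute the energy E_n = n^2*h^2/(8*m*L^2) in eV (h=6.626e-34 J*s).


E = n^2 * h^2 / (8 * m * L^2)
= 1^2 * (6.626e-34)^2 / (8 * 9.109e-31 * (9.41e-9)^2)
= 1 * 4.3904e-67 / (8 * 9.109e-31 * 8.8548e-17)
= 6.8040e-22 J
= 0.0042 eV

0.0042


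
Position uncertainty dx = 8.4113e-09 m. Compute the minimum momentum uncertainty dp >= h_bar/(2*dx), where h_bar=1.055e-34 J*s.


dp = h_bar / (2 * dx)
= 1.055e-34 / (2 * 8.4113e-09)
= 1.055e-34 / 1.6823e-08
= 6.2713e-27 kg*m/s

6.2713e-27


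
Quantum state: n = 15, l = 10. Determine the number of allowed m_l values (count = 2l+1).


m_l ranges from -l to +l in integer steps
So m_l goes from -10 to +10
Count = 2l + 1 = 2*10 + 1
= 21

21


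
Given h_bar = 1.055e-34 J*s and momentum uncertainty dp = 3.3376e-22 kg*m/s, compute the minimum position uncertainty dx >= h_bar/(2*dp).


dx = h_bar / (2 * dp)
= 1.055e-34 / (2 * 3.3376e-22)
= 1.055e-34 / 6.6752e-22
= 1.5805e-13 m

1.5805e-13


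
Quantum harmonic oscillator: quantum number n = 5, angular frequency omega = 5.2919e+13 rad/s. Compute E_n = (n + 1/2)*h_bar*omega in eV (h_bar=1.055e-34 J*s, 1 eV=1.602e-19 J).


E = (n + 1/2) * h_bar * omega
= (5 + 0.5) * 1.055e-34 * 5.2919e+13
= 5.5 * 5.5830e-21
= 3.0706e-20 J
= 0.1917 eV

0.1917


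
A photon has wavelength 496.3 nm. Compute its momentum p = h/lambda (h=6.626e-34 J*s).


p = h / lambda
= 6.626e-34 / (496.3e-9)
= 6.626e-34 / 4.9630e-07
= 1.3351e-27 kg*m/s

1.3351e-27


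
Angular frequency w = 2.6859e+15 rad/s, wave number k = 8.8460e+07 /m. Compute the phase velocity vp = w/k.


vp = w / k
= 2.6859e+15 / 8.8460e+07
= 3.0363e+07 m/s

3.0363e+07


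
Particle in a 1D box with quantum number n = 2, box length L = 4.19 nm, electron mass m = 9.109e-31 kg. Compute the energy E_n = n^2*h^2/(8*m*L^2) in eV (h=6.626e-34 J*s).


E = n^2 * h^2 / (8 * m * L^2)
= 2^2 * (6.626e-34)^2 / (8 * 9.109e-31 * (4.19e-9)^2)
= 4 * 4.3904e-67 / (8 * 9.109e-31 * 1.7556e-17)
= 1.3727e-20 J
= 0.0857 eV

0.0857


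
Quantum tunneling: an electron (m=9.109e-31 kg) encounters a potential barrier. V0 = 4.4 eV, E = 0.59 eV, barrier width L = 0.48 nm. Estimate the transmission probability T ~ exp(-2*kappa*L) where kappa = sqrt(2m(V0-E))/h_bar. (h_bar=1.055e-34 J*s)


V0 - E = 3.81 eV = 6.1036e-19 J
kappa = sqrt(2 * m * (V0-E)) / h_bar
= sqrt(2 * 9.109e-31 * 6.1036e-19) / 1.055e-34
= 9.9952e+09 /m
2*kappa*L = 2 * 9.9952e+09 * 0.48e-9
= 9.5954
T = exp(-9.5954) = 6.804133e-05

6.804133e-05


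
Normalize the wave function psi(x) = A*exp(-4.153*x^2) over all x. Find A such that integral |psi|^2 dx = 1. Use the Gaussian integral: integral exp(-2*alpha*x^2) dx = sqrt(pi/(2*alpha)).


integral |psi|^2 dx = A^2 * sqrt(pi/(2*alpha)) = 1
A^2 = sqrt(2*alpha/pi)
= sqrt(2 * 4.153 / pi)
= 1.626002
A = sqrt(1.626002)
= 1.2751

1.2751


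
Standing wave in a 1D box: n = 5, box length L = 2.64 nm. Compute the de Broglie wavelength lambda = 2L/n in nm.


lambda = 2L / n
= 2 * 2.64 / 5
= 5.28 / 5
= 1.056 nm

1.056


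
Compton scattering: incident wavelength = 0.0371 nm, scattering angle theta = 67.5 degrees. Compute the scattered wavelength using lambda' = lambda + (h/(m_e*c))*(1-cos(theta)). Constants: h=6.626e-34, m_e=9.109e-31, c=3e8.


Compton wavelength: h/(m_e*c) = 2.4247e-12 m
d_lambda = 2.4247e-12 * (1 - cos(67.5 deg))
= 2.4247e-12 * 0.617317
= 1.4968e-12 m = 0.001497 nm
lambda' = 0.0371 + 0.001497
= 0.038597 nm

0.038597


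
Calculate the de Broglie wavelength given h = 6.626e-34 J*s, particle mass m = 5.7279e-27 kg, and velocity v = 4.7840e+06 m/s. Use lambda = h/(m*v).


lambda = h / (m * v)
= 6.626e-34 / (5.7279e-27 * 4.7840e+06)
= 6.626e-34 / 2.7402e-20
= 2.4180e-14 m

2.4180e-14


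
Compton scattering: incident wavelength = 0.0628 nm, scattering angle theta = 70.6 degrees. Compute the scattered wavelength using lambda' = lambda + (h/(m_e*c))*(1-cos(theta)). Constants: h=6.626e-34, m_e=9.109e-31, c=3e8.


Compton wavelength: h/(m_e*c) = 2.4247e-12 m
d_lambda = 2.4247e-12 * (1 - cos(70.6 deg))
= 2.4247e-12 * 0.667839
= 1.6193e-12 m = 0.001619 nm
lambda' = 0.0628 + 0.001619
= 0.064419 nm

0.064419


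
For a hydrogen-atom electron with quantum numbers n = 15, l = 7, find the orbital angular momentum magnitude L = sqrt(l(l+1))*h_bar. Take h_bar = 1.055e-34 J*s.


L = sqrt(l*(l+1)) * h_bar
= sqrt(7 * 8) * 1.055e-34
= sqrt(56) * 1.055e-34
= 7.4833 * 1.055e-34
= 7.8949e-34 J*s

7.8949e-34


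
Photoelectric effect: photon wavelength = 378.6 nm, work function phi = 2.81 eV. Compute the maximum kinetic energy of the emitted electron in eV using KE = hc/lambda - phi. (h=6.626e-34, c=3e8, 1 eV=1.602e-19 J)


E_photon = hc / lambda
= (6.626e-34)(3e8) / (378.6e-9)
= 5.2504e-19 J
= 3.2774 eV
KE = E_photon - phi
= 3.2774 - 2.81
= 0.4674 eV

0.4674


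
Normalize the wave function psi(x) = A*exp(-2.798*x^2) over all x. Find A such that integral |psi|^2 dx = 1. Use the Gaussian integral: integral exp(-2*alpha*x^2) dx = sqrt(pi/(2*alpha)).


integral |psi|^2 dx = A^2 * sqrt(pi/(2*alpha)) = 1
A^2 = sqrt(2*alpha/pi)
= sqrt(2 * 2.798 / pi)
= 1.334639
A = sqrt(1.334639)
= 1.1553

1.1553


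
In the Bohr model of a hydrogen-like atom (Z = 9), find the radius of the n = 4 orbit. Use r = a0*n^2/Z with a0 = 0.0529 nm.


r = a0 * n^2 / Z
= 0.0529 * 4^2 / 9
= 0.0529 * 16 / 9
= 0.094 nm

0.094


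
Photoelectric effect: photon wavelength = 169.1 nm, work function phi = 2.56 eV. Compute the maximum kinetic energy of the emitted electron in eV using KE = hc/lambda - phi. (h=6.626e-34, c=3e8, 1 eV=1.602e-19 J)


E_photon = hc / lambda
= (6.626e-34)(3e8) / (169.1e-9)
= 1.1755e-18 J
= 7.3378 eV
KE = E_photon - phi
= 7.3378 - 2.56
= 4.7778 eV

4.7778


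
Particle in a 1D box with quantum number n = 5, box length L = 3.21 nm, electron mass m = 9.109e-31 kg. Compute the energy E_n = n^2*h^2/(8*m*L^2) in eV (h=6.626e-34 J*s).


E = n^2 * h^2 / (8 * m * L^2)
= 5^2 * (6.626e-34)^2 / (8 * 9.109e-31 * (3.21e-9)^2)
= 25 * 4.3904e-67 / (8 * 9.109e-31 * 1.0304e-17)
= 1.4617e-19 J
= 0.9125 eV

0.9125


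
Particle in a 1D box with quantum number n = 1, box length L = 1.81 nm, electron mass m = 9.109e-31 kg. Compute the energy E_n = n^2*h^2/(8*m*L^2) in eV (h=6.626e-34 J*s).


E = n^2 * h^2 / (8 * m * L^2)
= 1^2 * (6.626e-34)^2 / (8 * 9.109e-31 * (1.81e-9)^2)
= 1 * 4.3904e-67 / (8 * 9.109e-31 * 3.2761e-18)
= 1.8390e-20 J
= 0.1148 eV

0.1148


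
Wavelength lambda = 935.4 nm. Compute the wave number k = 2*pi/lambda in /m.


k = 2 * pi / lambda
= 6.2832 / (935.4e-9)
= 6.2832 / 9.3540e-07
= 6.7171e+06 /m

6.7171e+06


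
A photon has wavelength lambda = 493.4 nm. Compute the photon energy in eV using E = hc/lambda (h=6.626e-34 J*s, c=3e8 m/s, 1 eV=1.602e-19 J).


E = hc / lambda
= (6.626e-34)(3e8) / (493.4e-9)
= 1.9878e-25 / 4.9340e-07
= 4.0288e-19 J
Converting to eV: 4.0288e-19 / 1.602e-19
= 2.5148 eV

2.5148


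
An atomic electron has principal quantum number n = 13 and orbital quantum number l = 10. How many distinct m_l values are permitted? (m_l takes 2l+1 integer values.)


m_l ranges from -l to +l in integer steps
So m_l goes from -10 to +10
Count = 2l + 1 = 2*10 + 1
= 21

21


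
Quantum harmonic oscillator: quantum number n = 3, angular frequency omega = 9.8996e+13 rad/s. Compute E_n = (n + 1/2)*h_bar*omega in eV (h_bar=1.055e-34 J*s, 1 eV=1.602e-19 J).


E = (n + 1/2) * h_bar * omega
= (3 + 0.5) * 1.055e-34 * 9.8996e+13
= 3.5 * 1.0444e-20
= 3.6554e-20 J
= 0.2282 eV

0.2282


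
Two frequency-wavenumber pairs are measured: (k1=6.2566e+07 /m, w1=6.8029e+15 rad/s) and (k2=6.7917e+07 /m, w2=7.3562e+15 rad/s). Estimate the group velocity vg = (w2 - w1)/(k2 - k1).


vg = (w2 - w1) / (k2 - k1)
= (7.3562e+15 - 6.8029e+15) / (6.7917e+07 - 6.2566e+07)
= 5.5330e+14 / 5.3510e+06
= 1.0340e+08 m/s

1.0340e+08


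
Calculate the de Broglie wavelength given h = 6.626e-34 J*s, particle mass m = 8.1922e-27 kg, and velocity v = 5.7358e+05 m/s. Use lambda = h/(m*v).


lambda = h / (m * v)
= 6.626e-34 / (8.1922e-27 * 5.7358e+05)
= 6.626e-34 / 4.6989e-21
= 1.4101e-13 m

1.4101e-13


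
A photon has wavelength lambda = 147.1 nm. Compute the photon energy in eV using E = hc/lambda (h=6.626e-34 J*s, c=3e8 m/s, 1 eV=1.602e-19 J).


E = hc / lambda
= (6.626e-34)(3e8) / (147.1e-9)
= 1.9878e-25 / 1.4710e-07
= 1.3513e-18 J
Converting to eV: 1.3513e-18 / 1.602e-19
= 8.4352 eV

8.4352


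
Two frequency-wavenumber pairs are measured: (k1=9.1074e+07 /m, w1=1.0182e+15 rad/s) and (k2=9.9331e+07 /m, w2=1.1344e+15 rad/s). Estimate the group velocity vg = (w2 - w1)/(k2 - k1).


vg = (w2 - w1) / (k2 - k1)
= (1.1344e+15 - 1.0182e+15) / (9.9331e+07 - 9.1074e+07)
= 1.1620e+14 / 8.2570e+06
= 1.4073e+07 m/s

1.4073e+07


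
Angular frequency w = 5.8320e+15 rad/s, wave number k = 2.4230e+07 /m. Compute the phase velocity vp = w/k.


vp = w / k
= 5.8320e+15 / 2.4230e+07
= 2.4069e+08 m/s

2.4069e+08


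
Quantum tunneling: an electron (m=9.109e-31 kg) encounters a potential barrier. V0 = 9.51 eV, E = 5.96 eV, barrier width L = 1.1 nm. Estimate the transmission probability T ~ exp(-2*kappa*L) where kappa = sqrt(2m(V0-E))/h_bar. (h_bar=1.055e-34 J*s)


V0 - E = 3.55 eV = 5.6871e-19 J
kappa = sqrt(2 * m * (V0-E)) / h_bar
= sqrt(2 * 9.109e-31 * 5.6871e-19) / 1.055e-34
= 9.6481e+09 /m
2*kappa*L = 2 * 9.6481e+09 * 1.1e-9
= 21.2259
T = exp(-21.2259) = 6.049384e-10

6.049384e-10


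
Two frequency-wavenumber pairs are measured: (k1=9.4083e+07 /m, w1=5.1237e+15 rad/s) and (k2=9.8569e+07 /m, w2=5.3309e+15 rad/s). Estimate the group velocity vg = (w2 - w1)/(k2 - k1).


vg = (w2 - w1) / (k2 - k1)
= (5.3309e+15 - 5.1237e+15) / (9.8569e+07 - 9.4083e+07)
= 2.0720e+14 / 4.4860e+06
= 4.6188e+07 m/s

4.6188e+07


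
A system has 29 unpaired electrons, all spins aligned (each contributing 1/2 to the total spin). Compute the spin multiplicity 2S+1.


Total spin S = N * (1/2) = 29 * 0.5 = 14.5
Spin multiplicity = 2S + 1
= 2 * 14.5 + 1
= 30

30


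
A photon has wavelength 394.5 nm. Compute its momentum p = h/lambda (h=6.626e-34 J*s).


p = h / lambda
= 6.626e-34 / (394.5e-9)
= 6.626e-34 / 3.9450e-07
= 1.6796e-27 kg*m/s

1.6796e-27


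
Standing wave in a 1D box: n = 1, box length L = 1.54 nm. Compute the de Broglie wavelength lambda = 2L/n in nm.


lambda = 2L / n
= 2 * 1.54 / 1
= 3.08 / 1
= 3.08 nm

3.08


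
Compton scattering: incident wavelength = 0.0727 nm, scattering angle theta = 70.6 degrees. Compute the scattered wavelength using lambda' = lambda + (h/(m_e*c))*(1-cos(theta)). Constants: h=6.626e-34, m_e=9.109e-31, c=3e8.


Compton wavelength: h/(m_e*c) = 2.4247e-12 m
d_lambda = 2.4247e-12 * (1 - cos(70.6 deg))
= 2.4247e-12 * 0.667839
= 1.6193e-12 m = 0.001619 nm
lambda' = 0.0727 + 0.001619
= 0.074319 nm

0.074319
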